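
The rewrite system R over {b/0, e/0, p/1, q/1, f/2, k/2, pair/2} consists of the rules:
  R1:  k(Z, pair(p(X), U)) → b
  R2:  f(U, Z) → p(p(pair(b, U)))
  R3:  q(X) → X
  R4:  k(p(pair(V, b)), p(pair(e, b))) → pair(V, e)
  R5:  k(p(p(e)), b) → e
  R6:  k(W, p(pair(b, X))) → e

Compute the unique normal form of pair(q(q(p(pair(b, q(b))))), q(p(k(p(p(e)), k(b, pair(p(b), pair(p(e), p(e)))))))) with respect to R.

1. pair(q(q(p(pair(b, q(b))))), q(p(k(p(p(e)), k(b, pair(p(b), pair(p(e), p(e))))))))  →  pair(q(p(pair(b, q(b)))), q(p(k(p(p(e)), k(b, pair(p(b), pair(p(e), p(e))))))))   [R3 at 1]
2. pair(q(p(pair(b, q(b)))), q(p(k(p(p(e)), k(b, pair(p(b), pair(p(e), p(e))))))))  →  pair(p(pair(b, q(b))), q(p(k(p(p(e)), k(b, pair(p(b), pair(p(e), p(e))))))))   [R3 at 1]
3. pair(p(pair(b, q(b))), q(p(k(p(p(e)), k(b, pair(p(b), pair(p(e), p(e))))))))  →  pair(p(pair(b, b)), q(p(k(p(p(e)), k(b, pair(p(b), pair(p(e), p(e))))))))   [R3 at 1.1.2]
4. pair(p(pair(b, b)), q(p(k(p(p(e)), k(b, pair(p(b), pair(p(e), p(e))))))))  →  pair(p(pair(b, b)), p(k(p(p(e)), k(b, pair(p(b), pair(p(e), p(e)))))))   [R3 at 2]
5. pair(p(pair(b, b)), p(k(p(p(e)), k(b, pair(p(b), pair(p(e), p(e)))))))  →  pair(p(pair(b, b)), p(k(p(p(e)), b)))   [R1 at 2.1.2]
6. pair(p(pair(b, b)), p(k(p(p(e)), b)))  →  pair(p(pair(b, b)), p(e))   [R5 at 2.1]

pair(p(pair(b, b)), p(e))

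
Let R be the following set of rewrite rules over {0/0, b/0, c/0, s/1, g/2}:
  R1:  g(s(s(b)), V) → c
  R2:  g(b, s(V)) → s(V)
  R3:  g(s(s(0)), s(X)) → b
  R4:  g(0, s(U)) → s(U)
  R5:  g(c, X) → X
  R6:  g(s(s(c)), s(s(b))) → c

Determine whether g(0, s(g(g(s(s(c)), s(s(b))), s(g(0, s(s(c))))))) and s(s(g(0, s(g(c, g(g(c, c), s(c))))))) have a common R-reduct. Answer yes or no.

Reduce t₁ = g(0, s(g(g(s(s(c)), s(s(b))), s(g(0, s(s(c))))))):
1. g(0, s(g(g(s(s(c)), s(s(b))), s(g(0, s(s(c)))))))  →  s(g(g(s(s(c)), s(s(b))), s(g(0, s(s(c))))))   [R4 at ε]
2. s(g(g(s(s(c)), s(s(b))), s(g(0, s(s(c))))))  →  s(g(c, s(g(0, s(s(c))))))   [R6 at 1.1]
3. s(g(c, s(g(0, s(s(c))))))  →  s(s(g(0, s(s(c)))))   [R5 at 1]
4. s(s(g(0, s(s(c)))))  →  s(s(s(s(c))))   [R4 at 1.1]

Reduce t₂ = s(s(g(0, s(g(c, g(g(c, c), s(c))))))):
1. s(s(g(0, s(g(c, g(g(c, c), s(c)))))))  →  s(s(s(g(c, g(g(c, c), s(c))))))   [R4 at 1.1]
2. s(s(s(g(c, g(g(c, c), s(c))))))  →  s(s(s(g(g(c, c), s(c)))))   [R5 at 1.1.1]
3. s(s(s(g(g(c, c), s(c)))))  →  s(s(s(g(c, s(c)))))   [R5 at 1.1.1.1]
4. s(s(s(g(c, s(c)))))  →  s(s(s(s(c))))   [R5 at 1.1.1]

yes — NF(t₁) = s(s(s(s(c)))), NF(t₂) = s(s(s(s(c))))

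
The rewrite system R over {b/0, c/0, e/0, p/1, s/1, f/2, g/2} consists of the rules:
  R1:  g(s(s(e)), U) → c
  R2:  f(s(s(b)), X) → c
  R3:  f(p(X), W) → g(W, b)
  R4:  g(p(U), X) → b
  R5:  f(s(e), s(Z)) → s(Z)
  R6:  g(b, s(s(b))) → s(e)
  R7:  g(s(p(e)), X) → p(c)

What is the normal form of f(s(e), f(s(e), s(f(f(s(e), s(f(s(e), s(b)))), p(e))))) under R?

s(c)

1. f(s(e), f(s(e), s(f(f(s(e), s(f(s(e), s(b)))), p(e)))))  →  f(s(e), s(f(f(s(e), s(f(s(e), s(b)))), p(e))))   [R5 at 2]
2. f(s(e), s(f(f(s(e), s(f(s(e), s(b)))), p(e))))  →  s(f(f(s(e), s(f(s(e), s(b)))), p(e)))   [R5 at ε]
3. s(f(f(s(e), s(f(s(e), s(b)))), p(e)))  →  s(f(s(f(s(e), s(b))), p(e)))   [R5 at 1.1]
4. s(f(s(f(s(e), s(b))), p(e)))  →  s(f(s(s(b)), p(e)))   [R5 at 1.1.1]
5. s(f(s(s(b)), p(e)))  →  s(c)   [R2 at 1]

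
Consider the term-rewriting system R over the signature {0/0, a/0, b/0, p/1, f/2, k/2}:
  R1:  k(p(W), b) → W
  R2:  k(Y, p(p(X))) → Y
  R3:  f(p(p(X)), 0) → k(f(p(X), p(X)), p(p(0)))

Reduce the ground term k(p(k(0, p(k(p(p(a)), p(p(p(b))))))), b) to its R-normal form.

0

1. k(p(k(0, p(k(p(p(a)), p(p(p(b))))))), b)  →  k(0, p(k(p(p(a)), p(p(p(b))))))   [R1 at ε]
2. k(0, p(k(p(p(a)), p(p(p(b))))))  →  k(0, p(p(p(a))))   [R2 at 2.1]
3. k(0, p(p(p(a))))  →  0   [R2 at ε]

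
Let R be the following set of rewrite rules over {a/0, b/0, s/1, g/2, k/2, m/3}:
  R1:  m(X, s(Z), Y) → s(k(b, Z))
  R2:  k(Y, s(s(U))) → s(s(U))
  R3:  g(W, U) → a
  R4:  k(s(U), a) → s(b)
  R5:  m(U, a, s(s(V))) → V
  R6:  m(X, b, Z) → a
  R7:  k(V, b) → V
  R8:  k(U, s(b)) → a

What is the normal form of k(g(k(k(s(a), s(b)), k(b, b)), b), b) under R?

a

1. k(g(k(k(s(a), s(b)), k(b, b)), b), b)  →  g(k(k(s(a), s(b)), k(b, b)), b)   [R7 at ε]
2. g(k(k(s(a), s(b)), k(b, b)), b)  →  a   [R3 at ε]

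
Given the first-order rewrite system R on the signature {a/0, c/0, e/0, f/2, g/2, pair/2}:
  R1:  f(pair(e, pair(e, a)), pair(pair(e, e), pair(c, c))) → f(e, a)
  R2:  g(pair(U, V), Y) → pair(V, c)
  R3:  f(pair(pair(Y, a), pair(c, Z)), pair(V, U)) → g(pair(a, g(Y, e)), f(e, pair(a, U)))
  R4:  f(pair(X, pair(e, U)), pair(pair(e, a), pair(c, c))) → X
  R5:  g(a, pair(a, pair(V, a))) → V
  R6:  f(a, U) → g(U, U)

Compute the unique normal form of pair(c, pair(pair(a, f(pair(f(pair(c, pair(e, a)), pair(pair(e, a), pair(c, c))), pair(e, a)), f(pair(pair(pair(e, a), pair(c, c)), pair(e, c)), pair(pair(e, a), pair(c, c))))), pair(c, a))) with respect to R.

1. pair(c, pair(pair(a, f(pair(f(pair(c, pair(e, a)), pair(pair(e, a), pair(c, c))), pair(e, a)), f(pair(pair(pair(e, a), pair(c, c)), pair(e, c)), pair(pair(e, a), pair(c, c))))), pair(c, a)))  →  pair(c, pair(pair(a, f(pair(c, pair(e, a)), f(pair(pair(pair(e, a), pair(c, c)), pair(e, c)), pair(pair(e, a), pair(c, c))))), pair(c, a)))   [R4 at 2.1.2.1.1]
2. pair(c, pair(pair(a, f(pair(c, pair(e, a)), f(pair(pair(pair(e, a), pair(c, c)), pair(e, c)), pair(pair(e, a), pair(c, c))))), pair(c, a)))  →  pair(c, pair(pair(a, f(pair(c, pair(e, a)), pair(pair(e, a), pair(c, c)))), pair(c, a)))   [R4 at 2.1.2.2]
3. pair(c, pair(pair(a, f(pair(c, pair(e, a)), pair(pair(e, a), pair(c, c)))), pair(c, a)))  →  pair(c, pair(pair(a, c), pair(c, a)))   [R4 at 2.1.2]

pair(c, pair(pair(a, c), pair(c, a)))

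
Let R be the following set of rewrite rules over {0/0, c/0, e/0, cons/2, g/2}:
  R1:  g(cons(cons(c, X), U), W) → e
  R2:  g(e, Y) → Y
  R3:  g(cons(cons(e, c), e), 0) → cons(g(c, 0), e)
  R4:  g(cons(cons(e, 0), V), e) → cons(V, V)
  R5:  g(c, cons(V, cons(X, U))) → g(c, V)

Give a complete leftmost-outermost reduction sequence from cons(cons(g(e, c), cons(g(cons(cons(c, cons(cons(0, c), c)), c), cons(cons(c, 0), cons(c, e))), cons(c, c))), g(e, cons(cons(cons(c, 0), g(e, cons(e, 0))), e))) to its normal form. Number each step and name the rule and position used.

1. cons(cons(g(e, c), cons(g(cons(cons(c, cons(cons(0, c), c)), c), cons(cons(c, 0), cons(c, e))), cons(c, c))), g(e, cons(cons(cons(c, 0), g(e, cons(e, 0))), e)))  →  cons(cons(c, cons(g(cons(cons(c, cons(cons(0, c), c)), c), cons(cons(c, 0), cons(c, e))), cons(c, c))), g(e, cons(cons(cons(c, 0), g(e, cons(e, 0))), e)))   [R2 at 1.1]
2. cons(cons(c, cons(g(cons(cons(c, cons(cons(0, c), c)), c), cons(cons(c, 0), cons(c, e))), cons(c, c))), g(e, cons(cons(cons(c, 0), g(e, cons(e, 0))), e)))  →  cons(cons(c, cons(e, cons(c, c))), g(e, cons(cons(cons(c, 0), g(e, cons(e, 0))), e)))   [R1 at 1.2.1]
3. cons(cons(c, cons(e, cons(c, c))), g(e, cons(cons(cons(c, 0), g(e, cons(e, 0))), e)))  →  cons(cons(c, cons(e, cons(c, c))), cons(cons(cons(c, 0), g(e, cons(e, 0))), e))   [R2 at 2]
4. cons(cons(c, cons(e, cons(c, c))), cons(cons(cons(c, 0), g(e, cons(e, 0))), e))  →  cons(cons(c, cons(e, cons(c, c))), cons(cons(cons(c, 0), cons(e, 0)), e))   [R2 at 2.1.2]

cons(cons(c, cons(e, cons(c, c))), cons(cons(cons(c, 0), cons(e, 0)), e))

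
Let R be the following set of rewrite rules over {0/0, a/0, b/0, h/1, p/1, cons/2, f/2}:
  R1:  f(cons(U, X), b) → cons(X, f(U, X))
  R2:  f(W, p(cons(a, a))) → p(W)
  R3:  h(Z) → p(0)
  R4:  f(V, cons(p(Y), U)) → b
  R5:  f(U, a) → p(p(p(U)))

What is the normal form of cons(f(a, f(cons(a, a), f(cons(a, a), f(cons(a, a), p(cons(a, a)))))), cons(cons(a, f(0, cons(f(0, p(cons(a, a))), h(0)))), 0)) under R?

cons(p(a), cons(cons(a, b), 0))

1. cons(f(a, f(cons(a, a), f(cons(a, a), f(cons(a, a), p(cons(a, a)))))), cons(cons(a, f(0, cons(f(0, p(cons(a, a))), h(0)))), 0))  →  cons(f(a, f(cons(a, a), f(cons(a, a), p(cons(a, a))))), cons(cons(a, f(0, cons(f(0, p(cons(a, a))), h(0)))), 0))   [R2 at 1.2.2.2]
2. cons(f(a, f(cons(a, a), f(cons(a, a), p(cons(a, a))))), cons(cons(a, f(0, cons(f(0, p(cons(a, a))), h(0)))), 0))  →  cons(f(a, f(cons(a, a), p(cons(a, a)))), cons(cons(a, f(0, cons(f(0, p(cons(a, a))), h(0)))), 0))   [R2 at 1.2.2]
3. cons(f(a, f(cons(a, a), p(cons(a, a)))), cons(cons(a, f(0, cons(f(0, p(cons(a, a))), h(0)))), 0))  →  cons(f(a, p(cons(a, a))), cons(cons(a, f(0, cons(f(0, p(cons(a, a))), h(0)))), 0))   [R2 at 1.2]
4. cons(f(a, p(cons(a, a))), cons(cons(a, f(0, cons(f(0, p(cons(a, a))), h(0)))), 0))  →  cons(p(a), cons(cons(a, f(0, cons(f(0, p(cons(a, a))), h(0)))), 0))   [R2 at 1]
5. cons(p(a), cons(cons(a, f(0, cons(f(0, p(cons(a, a))), h(0)))), 0))  →  cons(p(a), cons(cons(a, f(0, cons(p(0), h(0)))), 0))   [R2 at 2.1.2.2.1]
6. cons(p(a), cons(cons(a, f(0, cons(p(0), h(0)))), 0))  →  cons(p(a), cons(cons(a, b), 0))   [R4 at 2.1.2]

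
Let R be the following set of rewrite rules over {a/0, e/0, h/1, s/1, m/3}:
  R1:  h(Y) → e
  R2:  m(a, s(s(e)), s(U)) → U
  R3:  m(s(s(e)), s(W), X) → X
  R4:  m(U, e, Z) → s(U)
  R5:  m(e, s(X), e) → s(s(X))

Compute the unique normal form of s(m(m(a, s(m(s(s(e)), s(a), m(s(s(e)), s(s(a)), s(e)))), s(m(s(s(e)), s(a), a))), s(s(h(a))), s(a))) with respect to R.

s(a)

1. s(m(m(a, s(m(s(s(e)), s(a), m(s(s(e)), s(s(a)), s(e)))), s(m(s(s(e)), s(a), a))), s(s(h(a))), s(a)))  →  s(m(m(a, s(m(s(s(e)), s(s(a)), s(e))), s(m(s(s(e)), s(a), a))), s(s(h(a))), s(a)))   [R3 at 1.1.2.1]
2. s(m(m(a, s(m(s(s(e)), s(s(a)), s(e))), s(m(s(s(e)), s(a), a))), s(s(h(a))), s(a)))  →  s(m(m(a, s(s(e)), s(m(s(s(e)), s(a), a))), s(s(h(a))), s(a)))   [R3 at 1.1.2.1]
3. s(m(m(a, s(s(e)), s(m(s(s(e)), s(a), a))), s(s(h(a))), s(a)))  →  s(m(m(s(s(e)), s(a), a), s(s(h(a))), s(a)))   [R2 at 1.1]
4. s(m(m(s(s(e)), s(a), a), s(s(h(a))), s(a)))  →  s(m(a, s(s(h(a))), s(a)))   [R3 at 1.1]
5. s(m(a, s(s(h(a))), s(a)))  →  s(m(a, s(s(e)), s(a)))   [R1 at 1.2.1.1]
6. s(m(a, s(s(e)), s(a)))  →  s(a)   [R2 at 1]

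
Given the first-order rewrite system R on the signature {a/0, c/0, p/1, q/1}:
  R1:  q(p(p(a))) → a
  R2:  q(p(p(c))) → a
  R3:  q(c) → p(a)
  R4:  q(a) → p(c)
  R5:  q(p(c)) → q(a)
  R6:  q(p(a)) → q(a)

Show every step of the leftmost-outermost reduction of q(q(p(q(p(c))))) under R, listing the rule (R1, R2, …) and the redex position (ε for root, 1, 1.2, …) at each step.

p(c)

1. q(q(p(q(p(c)))))  →  q(q(p(q(a))))   [R5 at 1.1.1]
2. q(q(p(q(a))))  →  q(q(p(p(c))))   [R4 at 1.1.1]
3. q(q(p(p(c))))  →  q(a)   [R2 at 1]
4. q(a)  →  p(c)   [R4 at ε]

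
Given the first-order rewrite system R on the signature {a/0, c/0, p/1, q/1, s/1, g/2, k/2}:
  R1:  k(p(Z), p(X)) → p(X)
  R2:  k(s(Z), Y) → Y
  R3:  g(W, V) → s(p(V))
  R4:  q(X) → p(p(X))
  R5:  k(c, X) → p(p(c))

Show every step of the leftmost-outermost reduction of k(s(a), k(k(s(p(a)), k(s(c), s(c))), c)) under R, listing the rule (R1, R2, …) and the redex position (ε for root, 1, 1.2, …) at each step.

1. k(s(a), k(k(s(p(a)), k(s(c), s(c))), c))  →  k(k(s(p(a)), k(s(c), s(c))), c)   [R2 at ε]
2. k(k(s(p(a)), k(s(c), s(c))), c)  →  k(k(s(c), s(c)), c)   [R2 at 1]
3. k(k(s(c), s(c)), c)  →  k(s(c), c)   [R2 at 1]
4. k(s(c), c)  →  c   [R2 at ε]

c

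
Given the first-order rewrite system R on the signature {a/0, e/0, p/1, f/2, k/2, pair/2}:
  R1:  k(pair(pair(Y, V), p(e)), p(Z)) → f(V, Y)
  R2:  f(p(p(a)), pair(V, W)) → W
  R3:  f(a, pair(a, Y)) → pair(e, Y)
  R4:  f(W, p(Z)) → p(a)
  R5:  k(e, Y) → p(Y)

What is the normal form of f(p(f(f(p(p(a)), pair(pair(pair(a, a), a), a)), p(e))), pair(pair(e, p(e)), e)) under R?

e

1. f(p(f(f(p(p(a)), pair(pair(pair(a, a), a), a)), p(e))), pair(pair(e, p(e)), e))  →  f(p(p(a)), pair(pair(e, p(e)), e))   [R4 at 1.1]
2. f(p(p(a)), pair(pair(e, p(e)), e))  →  e   [R2 at ε]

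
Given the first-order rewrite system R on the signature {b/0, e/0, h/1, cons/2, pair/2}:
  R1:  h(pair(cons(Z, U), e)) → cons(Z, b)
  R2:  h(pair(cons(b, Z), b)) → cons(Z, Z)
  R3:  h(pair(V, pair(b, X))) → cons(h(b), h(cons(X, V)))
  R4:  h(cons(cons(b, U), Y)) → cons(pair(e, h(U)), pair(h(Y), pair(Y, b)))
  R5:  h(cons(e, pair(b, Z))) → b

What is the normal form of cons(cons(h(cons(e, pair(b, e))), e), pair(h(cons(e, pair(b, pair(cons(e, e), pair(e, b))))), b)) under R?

cons(cons(b, e), pair(b, b))

1. cons(cons(h(cons(e, pair(b, e))), e), pair(h(cons(e, pair(b, pair(cons(e, e), pair(e, b))))), b))  →  cons(cons(b, e), pair(h(cons(e, pair(b, pair(cons(e, e), pair(e, b))))), b))   [R5 at 1.1]
2. cons(cons(b, e), pair(h(cons(e, pair(b, pair(cons(e, e), pair(e, b))))), b))  →  cons(cons(b, e), pair(b, b))   [R5 at 2.1]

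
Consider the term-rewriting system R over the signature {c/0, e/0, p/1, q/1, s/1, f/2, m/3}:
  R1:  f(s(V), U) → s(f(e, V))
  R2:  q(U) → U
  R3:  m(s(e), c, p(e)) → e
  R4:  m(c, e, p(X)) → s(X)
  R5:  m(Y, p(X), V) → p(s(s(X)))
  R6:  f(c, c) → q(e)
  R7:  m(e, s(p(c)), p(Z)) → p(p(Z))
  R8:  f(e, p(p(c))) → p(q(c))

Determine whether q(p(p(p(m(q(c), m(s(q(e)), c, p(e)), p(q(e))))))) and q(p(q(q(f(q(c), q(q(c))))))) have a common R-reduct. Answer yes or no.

Reduce t₁ = q(p(p(p(m(q(c), m(s(q(e)), c, p(e)), p(q(e))))))):
1. q(p(p(p(m(q(c), m(s(q(e)), c, p(e)), p(q(e)))))))  →  p(p(p(m(q(c), m(s(q(e)), c, p(e)), p(q(e))))))   [R2 at ε]
2. p(p(p(m(q(c), m(s(q(e)), c, p(e)), p(q(e))))))  →  p(p(p(m(c, m(s(q(e)), c, p(e)), p(q(e))))))   [R2 at 1.1.1.1]
3. p(p(p(m(c, m(s(q(e)), c, p(e)), p(q(e))))))  →  p(p(p(m(c, m(s(e), c, p(e)), p(q(e))))))   [R2 at 1.1.1.2.1.1]
4. p(p(p(m(c, m(s(e), c, p(e)), p(q(e))))))  →  p(p(p(m(c, e, p(q(e))))))   [R3 at 1.1.1.2]
5. p(p(p(m(c, e, p(q(e))))))  →  p(p(p(s(q(e)))))   [R4 at 1.1.1]
6. p(p(p(s(q(e)))))  →  p(p(p(s(e))))   [R2 at 1.1.1.1]

Reduce t₂ = q(p(q(q(f(q(c), q(q(c))))))):
1. q(p(q(q(f(q(c), q(q(c)))))))  →  p(q(q(f(q(c), q(q(c))))))   [R2 at ε]
2. p(q(q(f(q(c), q(q(c))))))  →  p(q(f(q(c), q(q(c)))))   [R2 at 1]
3. p(q(f(q(c), q(q(c)))))  →  p(f(q(c), q(q(c))))   [R2 at 1]
4. p(f(q(c), q(q(c))))  →  p(f(c, q(q(c))))   [R2 at 1.1]
5. p(f(c, q(q(c))))  →  p(f(c, q(c)))   [R2 at 1.2]
6. p(f(c, q(c)))  →  p(f(c, c))   [R2 at 1.2]
7. p(f(c, c))  →  p(q(e))   [R6 at 1]
8. p(q(e))  →  p(e)   [R2 at 1]

no — NF(t₁) = p(p(p(s(e)))), NF(t₂) = p(e)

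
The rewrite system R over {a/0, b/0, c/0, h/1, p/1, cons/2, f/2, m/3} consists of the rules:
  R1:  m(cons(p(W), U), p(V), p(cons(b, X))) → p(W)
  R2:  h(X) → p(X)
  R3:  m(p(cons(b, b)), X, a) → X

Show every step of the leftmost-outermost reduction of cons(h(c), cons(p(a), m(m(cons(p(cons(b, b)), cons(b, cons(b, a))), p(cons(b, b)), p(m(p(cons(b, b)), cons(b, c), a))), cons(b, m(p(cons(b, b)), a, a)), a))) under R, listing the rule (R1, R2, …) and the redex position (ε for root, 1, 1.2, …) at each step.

cons(p(c), cons(p(a), cons(b, a)))

1. cons(h(c), cons(p(a), m(m(cons(p(cons(b, b)), cons(b, cons(b, a))), p(cons(b, b)), p(m(p(cons(b, b)), cons(b, c), a))), cons(b, m(p(cons(b, b)), a, a)), a)))  →  cons(p(c), cons(p(a), m(m(cons(p(cons(b, b)), cons(b, cons(b, a))), p(cons(b, b)), p(m(p(cons(b, b)), cons(b, c), a))), cons(b, m(p(cons(b, b)), a, a)), a)))   [R2 at 1]
2. cons(p(c), cons(p(a), m(m(cons(p(cons(b, b)), cons(b, cons(b, a))), p(cons(b, b)), p(m(p(cons(b, b)), cons(b, c), a))), cons(b, m(p(cons(b, b)), a, a)), a)))  →  cons(p(c), cons(p(a), m(m(cons(p(cons(b, b)), cons(b, cons(b, a))), p(cons(b, b)), p(cons(b, c))), cons(b, m(p(cons(b, b)), a, a)), a)))   [R3 at 2.2.1.3.1]
3. cons(p(c), cons(p(a), m(m(cons(p(cons(b, b)), cons(b, cons(b, a))), p(cons(b, b)), p(cons(b, c))), cons(b, m(p(cons(b, b)), a, a)), a)))  →  cons(p(c), cons(p(a), m(p(cons(b, b)), cons(b, m(p(cons(b, b)), a, a)), a)))   [R1 at 2.2.1]
4. cons(p(c), cons(p(a), m(p(cons(b, b)), cons(b, m(p(cons(b, b)), a, a)), a)))  →  cons(p(c), cons(p(a), cons(b, m(p(cons(b, b)), a, a))))   [R3 at 2.2]
5. cons(p(c), cons(p(a), cons(b, m(p(cons(b, b)), a, a))))  →  cons(p(c), cons(p(a), cons(b, a)))   [R3 at 2.2.2]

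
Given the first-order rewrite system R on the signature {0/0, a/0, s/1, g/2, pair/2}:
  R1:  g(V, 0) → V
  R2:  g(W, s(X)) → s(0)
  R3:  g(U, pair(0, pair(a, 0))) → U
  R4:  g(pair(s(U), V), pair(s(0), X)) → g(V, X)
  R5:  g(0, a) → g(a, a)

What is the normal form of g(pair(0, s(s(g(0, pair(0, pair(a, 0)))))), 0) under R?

pair(0, s(s(0)))

1. g(pair(0, s(s(g(0, pair(0, pair(a, 0)))))), 0)  →  pair(0, s(s(g(0, pair(0, pair(a, 0))))))   [R1 at ε]
2. pair(0, s(s(g(0, pair(0, pair(a, 0))))))  →  pair(0, s(s(0)))   [R3 at 2.1.1]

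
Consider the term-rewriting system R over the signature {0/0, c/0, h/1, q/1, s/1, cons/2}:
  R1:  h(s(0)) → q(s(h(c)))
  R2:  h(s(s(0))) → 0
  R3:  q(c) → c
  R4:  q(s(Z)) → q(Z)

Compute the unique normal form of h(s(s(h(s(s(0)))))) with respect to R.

1. h(s(s(h(s(s(0))))))  →  h(s(s(0)))   [R2 at 1.1.1]
2. h(s(s(0)))  →  0   [R2 at ε]

0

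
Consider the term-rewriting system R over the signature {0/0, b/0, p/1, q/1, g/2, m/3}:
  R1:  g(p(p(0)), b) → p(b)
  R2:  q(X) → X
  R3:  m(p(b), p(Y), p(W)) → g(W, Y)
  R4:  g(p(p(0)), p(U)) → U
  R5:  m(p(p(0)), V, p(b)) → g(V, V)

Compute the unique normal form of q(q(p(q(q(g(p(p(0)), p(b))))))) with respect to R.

p(b)

1. q(q(p(q(q(g(p(p(0)), p(b)))))))  →  q(p(q(q(g(p(p(0)), p(b))))))   [R2 at ε]
2. q(p(q(q(g(p(p(0)), p(b))))))  →  p(q(q(g(p(p(0)), p(b)))))   [R2 at ε]
3. p(q(q(g(p(p(0)), p(b)))))  →  p(q(g(p(p(0)), p(b))))   [R2 at 1]
4. p(q(g(p(p(0)), p(b))))  →  p(g(p(p(0)), p(b)))   [R2 at 1]
5. p(g(p(p(0)), p(b)))  →  p(b)   [R4 at 1]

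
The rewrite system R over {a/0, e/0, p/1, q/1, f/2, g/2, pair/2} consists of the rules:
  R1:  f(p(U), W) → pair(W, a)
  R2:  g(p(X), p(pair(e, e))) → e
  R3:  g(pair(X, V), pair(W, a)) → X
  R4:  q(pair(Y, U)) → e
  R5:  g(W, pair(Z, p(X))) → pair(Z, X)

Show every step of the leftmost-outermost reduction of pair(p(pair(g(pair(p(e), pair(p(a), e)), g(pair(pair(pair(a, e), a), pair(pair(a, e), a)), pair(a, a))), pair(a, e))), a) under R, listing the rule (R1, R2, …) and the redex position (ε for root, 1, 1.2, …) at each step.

1. pair(p(pair(g(pair(p(e), pair(p(a), e)), g(pair(pair(pair(a, e), a), pair(pair(a, e), a)), pair(a, a))), pair(a, e))), a)  →  pair(p(pair(g(pair(p(e), pair(p(a), e)), pair(pair(a, e), a)), pair(a, e))), a)   [R3 at 1.1.1.2]
2. pair(p(pair(g(pair(p(e), pair(p(a), e)), pair(pair(a, e), a)), pair(a, e))), a)  →  pair(p(pair(p(e), pair(a, e))), a)   [R3 at 1.1.1]

pair(p(pair(p(e), pair(a, e))), a)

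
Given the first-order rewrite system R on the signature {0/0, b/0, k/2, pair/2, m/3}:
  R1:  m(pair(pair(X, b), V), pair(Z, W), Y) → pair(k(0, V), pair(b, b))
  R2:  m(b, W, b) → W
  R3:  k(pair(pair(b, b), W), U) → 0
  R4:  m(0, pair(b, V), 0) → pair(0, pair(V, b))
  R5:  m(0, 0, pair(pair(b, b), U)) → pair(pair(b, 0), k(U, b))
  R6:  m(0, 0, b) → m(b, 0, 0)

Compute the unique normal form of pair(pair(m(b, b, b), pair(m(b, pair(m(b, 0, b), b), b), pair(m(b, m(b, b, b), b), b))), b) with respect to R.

pair(pair(b, pair(pair(0, b), pair(b, b))), b)

1. pair(pair(m(b, b, b), pair(m(b, pair(m(b, 0, b), b), b), pair(m(b, m(b, b, b), b), b))), b)  →  pair(pair(b, pair(m(b, pair(m(b, 0, b), b), b), pair(m(b, m(b, b, b), b), b))), b)   [R2 at 1.1]
2. pair(pair(b, pair(m(b, pair(m(b, 0, b), b), b), pair(m(b, m(b, b, b), b), b))), b)  →  pair(pair(b, pair(pair(m(b, 0, b), b), pair(m(b, m(b, b, b), b), b))), b)   [R2 at 1.2.1]
3. pair(pair(b, pair(pair(m(b, 0, b), b), pair(m(b, m(b, b, b), b), b))), b)  →  pair(pair(b, pair(pair(0, b), pair(m(b, m(b, b, b), b), b))), b)   [R2 at 1.2.1.1]
4. pair(pair(b, pair(pair(0, b), pair(m(b, m(b, b, b), b), b))), b)  →  pair(pair(b, pair(pair(0, b), pair(m(b, b, b), b))), b)   [R2 at 1.2.2.1]
5. pair(pair(b, pair(pair(0, b), pair(m(b, b, b), b))), b)  →  pair(pair(b, pair(pair(0, b), pair(b, b))), b)   [R2 at 1.2.2.1]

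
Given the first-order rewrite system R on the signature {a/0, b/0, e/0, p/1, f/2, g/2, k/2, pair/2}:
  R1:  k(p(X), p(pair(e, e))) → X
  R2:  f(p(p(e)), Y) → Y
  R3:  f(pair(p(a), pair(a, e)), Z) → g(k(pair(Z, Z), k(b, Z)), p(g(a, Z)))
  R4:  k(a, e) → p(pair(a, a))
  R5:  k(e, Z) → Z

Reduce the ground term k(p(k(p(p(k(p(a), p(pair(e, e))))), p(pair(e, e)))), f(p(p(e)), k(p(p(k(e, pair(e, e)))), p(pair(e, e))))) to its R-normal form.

p(a)

1. k(p(k(p(p(k(p(a), p(pair(e, e))))), p(pair(e, e)))), f(p(p(e)), k(p(p(k(e, pair(e, e)))), p(pair(e, e)))))  →  k(p(p(k(p(a), p(pair(e, e))))), f(p(p(e)), k(p(p(k(e, pair(e, e)))), p(pair(e, e)))))   [R1 at 1.1]
2. k(p(p(k(p(a), p(pair(e, e))))), f(p(p(e)), k(p(p(k(e, pair(e, e)))), p(pair(e, e)))))  →  k(p(p(a)), f(p(p(e)), k(p(p(k(e, pair(e, e)))), p(pair(e, e)))))   [R1 at 1.1.1]
3. k(p(p(a)), f(p(p(e)), k(p(p(k(e, pair(e, e)))), p(pair(e, e)))))  →  k(p(p(a)), k(p(p(k(e, pair(e, e)))), p(pair(e, e))))   [R2 at 2]
4. k(p(p(a)), k(p(p(k(e, pair(e, e)))), p(pair(e, e))))  →  k(p(p(a)), p(k(e, pair(e, e))))   [R1 at 2]
5. k(p(p(a)), p(k(e, pair(e, e))))  →  k(p(p(a)), p(pair(e, e)))   [R5 at 2.1]
6. k(p(p(a)), p(pair(e, e)))  →  p(a)   [R1 at ε]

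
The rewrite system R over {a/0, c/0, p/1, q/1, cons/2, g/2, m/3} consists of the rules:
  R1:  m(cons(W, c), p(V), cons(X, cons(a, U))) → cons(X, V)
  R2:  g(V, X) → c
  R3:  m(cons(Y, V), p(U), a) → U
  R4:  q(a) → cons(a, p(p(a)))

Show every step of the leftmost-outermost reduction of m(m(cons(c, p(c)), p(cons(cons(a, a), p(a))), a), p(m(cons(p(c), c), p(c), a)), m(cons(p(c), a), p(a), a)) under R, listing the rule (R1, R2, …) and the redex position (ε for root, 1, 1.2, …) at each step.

1. m(m(cons(c, p(c)), p(cons(cons(a, a), p(a))), a), p(m(cons(p(c), c), p(c), a)), m(cons(p(c), a), p(a), a))  →  m(cons(cons(a, a), p(a)), p(m(cons(p(c), c), p(c), a)), m(cons(p(c), a), p(a), a))   [R3 at 1]
2. m(cons(cons(a, a), p(a)), p(m(cons(p(c), c), p(c), a)), m(cons(p(c), a), p(a), a))  →  m(cons(cons(a, a), p(a)), p(c), m(cons(p(c), a), p(a), a))   [R3 at 2.1]
3. m(cons(cons(a, a), p(a)), p(c), m(cons(p(c), a), p(a), a))  →  m(cons(cons(a, a), p(a)), p(c), a)   [R3 at 3]
4. m(cons(cons(a, a), p(a)), p(c), a)  →  c   [R3 at ε]

c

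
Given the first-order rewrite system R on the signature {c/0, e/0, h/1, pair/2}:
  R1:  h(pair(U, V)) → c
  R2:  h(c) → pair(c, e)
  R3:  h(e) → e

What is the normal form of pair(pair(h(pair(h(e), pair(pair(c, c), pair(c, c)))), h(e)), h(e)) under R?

pair(pair(c, e), e)

1. pair(pair(h(pair(h(e), pair(pair(c, c), pair(c, c)))), h(e)), h(e))  →  pair(pair(c, h(e)), h(e))   [R1 at 1.1]
2. pair(pair(c, h(e)), h(e))  →  pair(pair(c, e), h(e))   [R3 at 1.2]
3. pair(pair(c, e), h(e))  →  pair(pair(c, e), e)   [R3 at 2]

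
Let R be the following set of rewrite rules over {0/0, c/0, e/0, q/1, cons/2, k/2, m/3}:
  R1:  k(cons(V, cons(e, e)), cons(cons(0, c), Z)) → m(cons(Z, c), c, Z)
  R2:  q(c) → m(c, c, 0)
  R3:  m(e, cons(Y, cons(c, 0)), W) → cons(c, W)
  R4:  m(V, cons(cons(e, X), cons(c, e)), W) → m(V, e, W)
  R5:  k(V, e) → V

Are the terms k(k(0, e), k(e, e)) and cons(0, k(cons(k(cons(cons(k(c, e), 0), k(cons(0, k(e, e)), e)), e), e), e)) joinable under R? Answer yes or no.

no — NF(t₁) = 0, NF(t₂) = cons(0, cons(cons(cons(c, 0), cons(0, e)), e))

Reduce t₁ = k(k(0, e), k(e, e)):
1. k(k(0, e), k(e, e))  →  k(0, k(e, e))   [R5 at 1]
2. k(0, k(e, e))  →  k(0, e)   [R5 at 2]
3. k(0, e)  →  0   [R5 at ε]

Reduce t₂ = cons(0, k(cons(k(cons(cons(k(c, e), 0), k(cons(0, k(e, e)), e)), e), e), e)):
1. cons(0, k(cons(k(cons(cons(k(c, e), 0), k(cons(0, k(e, e)), e)), e), e), e))  →  cons(0, cons(k(cons(cons(k(c, e), 0), k(cons(0, k(e, e)), e)), e), e))   [R5 at 2]
2. cons(0, cons(k(cons(cons(k(c, e), 0), k(cons(0, k(e, e)), e)), e), e))  →  cons(0, cons(cons(cons(k(c, e), 0), k(cons(0, k(e, e)), e)), e))   [R5 at 2.1]
3. cons(0, cons(cons(cons(k(c, e), 0), k(cons(0, k(e, e)), e)), e))  →  cons(0, cons(cons(cons(c, 0), k(cons(0, k(e, e)), e)), e))   [R5 at 2.1.1.1]
4. cons(0, cons(cons(cons(c, 0), k(cons(0, k(e, e)), e)), e))  →  cons(0, cons(cons(cons(c, 0), cons(0, k(e, e))), e))   [R5 at 2.1.2]
5. cons(0, cons(cons(cons(c, 0), cons(0, k(e, e))), e))  →  cons(0, cons(cons(cons(c, 0), cons(0, e)), e))   [R5 at 2.1.2.2]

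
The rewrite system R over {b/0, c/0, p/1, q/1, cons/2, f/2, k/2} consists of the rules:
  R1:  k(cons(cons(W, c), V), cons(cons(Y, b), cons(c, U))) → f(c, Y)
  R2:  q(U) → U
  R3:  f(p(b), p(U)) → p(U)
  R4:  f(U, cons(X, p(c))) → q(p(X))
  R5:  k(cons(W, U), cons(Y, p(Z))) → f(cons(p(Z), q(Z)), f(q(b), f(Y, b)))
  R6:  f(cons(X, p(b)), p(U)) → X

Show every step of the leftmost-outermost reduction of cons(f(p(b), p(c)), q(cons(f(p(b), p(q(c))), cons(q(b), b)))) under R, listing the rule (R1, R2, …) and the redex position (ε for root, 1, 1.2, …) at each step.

1. cons(f(p(b), p(c)), q(cons(f(p(b), p(q(c))), cons(q(b), b))))  →  cons(p(c), q(cons(f(p(b), p(q(c))), cons(q(b), b))))   [R3 at 1]
2. cons(p(c), q(cons(f(p(b), p(q(c))), cons(q(b), b))))  →  cons(p(c), cons(f(p(b), p(q(c))), cons(q(b), b)))   [R2 at 2]
3. cons(p(c), cons(f(p(b), p(q(c))), cons(q(b), b)))  →  cons(p(c), cons(p(q(c)), cons(q(b), b)))   [R3 at 2.1]
4. cons(p(c), cons(p(q(c)), cons(q(b), b)))  →  cons(p(c), cons(p(c), cons(q(b), b)))   [R2 at 2.1.1]
5. cons(p(c), cons(p(c), cons(q(b), b)))  →  cons(p(c), cons(p(c), cons(b, b)))   [R2 at 2.2.1]

cons(p(c), cons(p(c), cons(b, b)))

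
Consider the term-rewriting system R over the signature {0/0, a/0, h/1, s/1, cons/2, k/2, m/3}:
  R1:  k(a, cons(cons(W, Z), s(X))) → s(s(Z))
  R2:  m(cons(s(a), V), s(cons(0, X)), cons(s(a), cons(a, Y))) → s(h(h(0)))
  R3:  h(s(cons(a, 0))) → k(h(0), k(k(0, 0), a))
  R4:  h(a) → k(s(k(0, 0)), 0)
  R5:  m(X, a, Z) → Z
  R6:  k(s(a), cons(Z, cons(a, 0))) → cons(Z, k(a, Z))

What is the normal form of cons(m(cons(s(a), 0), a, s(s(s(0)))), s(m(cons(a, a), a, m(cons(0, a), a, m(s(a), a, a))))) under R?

cons(s(s(s(0))), s(a))

1. cons(m(cons(s(a), 0), a, s(s(s(0)))), s(m(cons(a, a), a, m(cons(0, a), a, m(s(a), a, a)))))  →  cons(s(s(s(0))), s(m(cons(a, a), a, m(cons(0, a), a, m(s(a), a, a)))))   [R5 at 1]
2. cons(s(s(s(0))), s(m(cons(a, a), a, m(cons(0, a), a, m(s(a), a, a)))))  →  cons(s(s(s(0))), s(m(cons(0, a), a, m(s(a), a, a))))   [R5 at 2.1]
3. cons(s(s(s(0))), s(m(cons(0, a), a, m(s(a), a, a))))  →  cons(s(s(s(0))), s(m(s(a), a, a)))   [R5 at 2.1]
4. cons(s(s(s(0))), s(m(s(a), a, a)))  →  cons(s(s(s(0))), s(a))   [R5 at 2.1]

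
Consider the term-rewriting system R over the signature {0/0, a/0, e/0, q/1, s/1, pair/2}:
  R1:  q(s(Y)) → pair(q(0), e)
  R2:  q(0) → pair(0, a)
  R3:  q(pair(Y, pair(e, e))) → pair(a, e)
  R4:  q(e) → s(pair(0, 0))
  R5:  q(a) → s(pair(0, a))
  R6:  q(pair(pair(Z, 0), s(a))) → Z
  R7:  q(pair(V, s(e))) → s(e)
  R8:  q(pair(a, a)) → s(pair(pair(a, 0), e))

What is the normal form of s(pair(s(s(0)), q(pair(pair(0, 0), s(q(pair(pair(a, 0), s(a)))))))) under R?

s(pair(s(s(0)), 0))

1. s(pair(s(s(0)), q(pair(pair(0, 0), s(q(pair(pair(a, 0), s(a))))))))  →  s(pair(s(s(0)), q(pair(pair(0, 0), s(a)))))   [R6 at 1.2.1.2.1]
2. s(pair(s(s(0)), q(pair(pair(0, 0), s(a)))))  →  s(pair(s(s(0)), 0))   [R6 at 1.2]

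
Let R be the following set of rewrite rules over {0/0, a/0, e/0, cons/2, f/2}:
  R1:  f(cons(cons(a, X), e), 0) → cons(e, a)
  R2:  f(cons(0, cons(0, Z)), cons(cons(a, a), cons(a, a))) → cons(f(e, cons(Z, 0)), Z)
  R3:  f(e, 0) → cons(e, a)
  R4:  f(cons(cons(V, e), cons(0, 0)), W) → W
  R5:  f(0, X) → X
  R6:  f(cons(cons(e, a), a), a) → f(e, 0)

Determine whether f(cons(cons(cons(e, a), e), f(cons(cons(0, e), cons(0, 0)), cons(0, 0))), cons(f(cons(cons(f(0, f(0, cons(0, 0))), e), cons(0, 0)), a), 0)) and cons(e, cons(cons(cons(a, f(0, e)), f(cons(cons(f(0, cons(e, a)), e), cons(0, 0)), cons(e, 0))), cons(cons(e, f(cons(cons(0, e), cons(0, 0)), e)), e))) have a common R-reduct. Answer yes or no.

Reduce t₁ = f(cons(cons(cons(e, a), e), f(cons(cons(0, e), cons(0, 0)), cons(0, 0))), cons(f(cons(cons(f(0, f(0, cons(0, 0))), e), cons(0, 0)), a), 0)):
1. f(cons(cons(cons(e, a), e), f(cons(cons(0, e), cons(0, 0)), cons(0, 0))), cons(f(cons(cons(f(0, f(0, cons(0, 0))), e), cons(0, 0)), a), 0))  →  f(cons(cons(cons(e, a), e), cons(0, 0)), cons(f(cons(cons(f(0, f(0, cons(0, 0))), e), cons(0, 0)), a), 0))   [R4 at 1.2]
2. f(cons(cons(cons(e, a), e), cons(0, 0)), cons(f(cons(cons(f(0, f(0, cons(0, 0))), e), cons(0, 0)), a), 0))  →  cons(f(cons(cons(f(0, f(0, cons(0, 0))), e), cons(0, 0)), a), 0)   [R4 at ε]
3. cons(f(cons(cons(f(0, f(0, cons(0, 0))), e), cons(0, 0)), a), 0)  →  cons(a, 0)   [R4 at 1]

Reduce t₂ = cons(e, cons(cons(cons(a, f(0, e)), f(cons(cons(f(0, cons(e, a)), e), cons(0, 0)), cons(e, 0))), cons(cons(e, f(cons(cons(0, e), cons(0, 0)), e)), e))):
1. cons(e, cons(cons(cons(a, f(0, e)), f(cons(cons(f(0, cons(e, a)), e), cons(0, 0)), cons(e, 0))), cons(cons(e, f(cons(cons(0, e), cons(0, 0)), e)), e)))  →  cons(e, cons(cons(cons(a, e), f(cons(cons(f(0, cons(e, a)), e), cons(0, 0)), cons(e, 0))), cons(cons(e, f(cons(cons(0, e), cons(0, 0)), e)), e)))   [R5 at 2.1.1.2]
2. cons(e, cons(cons(cons(a, e), f(cons(cons(f(0, cons(e, a)), e), cons(0, 0)), cons(e, 0))), cons(cons(e, f(cons(cons(0, e), cons(0, 0)), e)), e)))  →  cons(e, cons(cons(cons(a, e), cons(e, 0)), cons(cons(e, f(cons(cons(0, e), cons(0, 0)), e)), e)))   [R4 at 2.1.2]
3. cons(e, cons(cons(cons(a, e), cons(e, 0)), cons(cons(e, f(cons(cons(0, e), cons(0, 0)), e)), e)))  →  cons(e, cons(cons(cons(a, e), cons(e, 0)), cons(cons(e, e), e)))   [R4 at 2.2.1.2]

no — NF(t₁) = cons(a, 0), NF(t₂) = cons(e, cons(cons(cons(a, e), cons(e, 0)), cons(cons(e, e), e)))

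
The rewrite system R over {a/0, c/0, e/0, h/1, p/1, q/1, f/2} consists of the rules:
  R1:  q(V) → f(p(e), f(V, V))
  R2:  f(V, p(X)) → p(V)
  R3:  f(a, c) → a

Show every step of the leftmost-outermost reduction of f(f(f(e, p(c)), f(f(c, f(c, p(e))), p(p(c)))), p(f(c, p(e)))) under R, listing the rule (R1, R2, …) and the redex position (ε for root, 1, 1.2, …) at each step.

p(p(p(e)))

1. f(f(f(e, p(c)), f(f(c, f(c, p(e))), p(p(c)))), p(f(c, p(e))))  →  p(f(f(e, p(c)), f(f(c, f(c, p(e))), p(p(c)))))   [R2 at ε]
2. p(f(f(e, p(c)), f(f(c, f(c, p(e))), p(p(c)))))  →  p(f(p(e), f(f(c, f(c, p(e))), p(p(c)))))   [R2 at 1.1]
3. p(f(p(e), f(f(c, f(c, p(e))), p(p(c)))))  →  p(f(p(e), p(f(c, f(c, p(e))))))   [R2 at 1.2]
4. p(f(p(e), p(f(c, f(c, p(e))))))  →  p(p(p(e)))   [R2 at 1]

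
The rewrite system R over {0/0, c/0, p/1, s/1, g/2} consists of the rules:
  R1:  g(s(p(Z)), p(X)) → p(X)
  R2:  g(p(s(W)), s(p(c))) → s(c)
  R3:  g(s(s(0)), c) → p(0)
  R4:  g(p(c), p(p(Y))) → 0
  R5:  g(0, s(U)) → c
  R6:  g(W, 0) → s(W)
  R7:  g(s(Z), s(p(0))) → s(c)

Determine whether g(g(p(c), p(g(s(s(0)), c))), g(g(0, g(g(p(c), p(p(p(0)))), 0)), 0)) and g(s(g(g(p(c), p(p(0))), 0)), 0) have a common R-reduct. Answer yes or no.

Reduce t₁ = g(g(p(c), p(g(s(s(0)), c))), g(g(0, g(g(p(c), p(p(p(0)))), 0)), 0)):
1. g(g(p(c), p(g(s(s(0)), c))), g(g(0, g(g(p(c), p(p(p(0)))), 0)), 0))  →  g(g(p(c), p(p(0))), g(g(0, g(g(p(c), p(p(p(0)))), 0)), 0))   [R3 at 1.2.1]
2. g(g(p(c), p(p(0))), g(g(0, g(g(p(c), p(p(p(0)))), 0)), 0))  →  g(0, g(g(0, g(g(p(c), p(p(p(0)))), 0)), 0))   [R4 at 1]
3. g(0, g(g(0, g(g(p(c), p(p(p(0)))), 0)), 0))  →  g(0, s(g(0, g(g(p(c), p(p(p(0)))), 0))))   [R6 at 2]
4. g(0, s(g(0, g(g(p(c), p(p(p(0)))), 0))))  →  c   [R5 at ε]

Reduce t₂ = g(s(g(g(p(c), p(p(0))), 0)), 0):
1. g(s(g(g(p(c), p(p(0))), 0)), 0)  →  s(s(g(g(p(c), p(p(0))), 0)))   [R6 at ε]
2. s(s(g(g(p(c), p(p(0))), 0)))  →  s(s(s(g(p(c), p(p(0))))))   [R6 at 1.1]
3. s(s(s(g(p(c), p(p(0))))))  →  s(s(s(0)))   [R4 at 1.1.1]

no — NF(t₁) = c, NF(t₂) = s(s(s(0)))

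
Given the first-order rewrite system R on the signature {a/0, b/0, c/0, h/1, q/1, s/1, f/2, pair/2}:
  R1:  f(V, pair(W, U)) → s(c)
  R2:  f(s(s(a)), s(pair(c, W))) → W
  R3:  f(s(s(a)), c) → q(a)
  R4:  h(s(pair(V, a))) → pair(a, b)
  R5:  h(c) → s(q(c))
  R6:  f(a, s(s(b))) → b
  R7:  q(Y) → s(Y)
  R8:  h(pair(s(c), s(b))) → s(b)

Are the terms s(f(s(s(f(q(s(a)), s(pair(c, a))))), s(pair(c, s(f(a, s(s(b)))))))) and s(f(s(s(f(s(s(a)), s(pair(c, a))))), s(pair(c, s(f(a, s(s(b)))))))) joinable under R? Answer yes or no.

yes — NF(t₁) = s(s(b)), NF(t₂) = s(s(b))

Reduce t₁ = s(f(s(s(f(q(s(a)), s(pair(c, a))))), s(pair(c, s(f(a, s(s(b)))))))):
1. s(f(s(s(f(q(s(a)), s(pair(c, a))))), s(pair(c, s(f(a, s(s(b))))))))  →  s(f(s(s(f(s(s(a)), s(pair(c, a))))), s(pair(c, s(f(a, s(s(b))))))))   [R7 at 1.1.1.1.1]
2. s(f(s(s(f(s(s(a)), s(pair(c, a))))), s(pair(c, s(f(a, s(s(b))))))))  →  s(f(s(s(a)), s(pair(c, s(f(a, s(s(b))))))))   [R2 at 1.1.1.1]
3. s(f(s(s(a)), s(pair(c, s(f(a, s(s(b))))))))  →  s(s(f(a, s(s(b)))))   [R2 at 1]
4. s(s(f(a, s(s(b)))))  →  s(s(b))   [R6 at 1.1]

Reduce t₂ = s(f(s(s(f(s(s(a)), s(pair(c, a))))), s(pair(c, s(f(a, s(s(b)))))))):
1. s(f(s(s(f(s(s(a)), s(pair(c, a))))), s(pair(c, s(f(a, s(s(b))))))))  →  s(f(s(s(a)), s(pair(c, s(f(a, s(s(b))))))))   [R2 at 1.1.1.1]
2. s(f(s(s(a)), s(pair(c, s(f(a, s(s(b))))))))  →  s(s(f(a, s(s(b)))))   [R2 at 1]
3. s(s(f(a, s(s(b)))))  →  s(s(b))   [R6 at 1.1]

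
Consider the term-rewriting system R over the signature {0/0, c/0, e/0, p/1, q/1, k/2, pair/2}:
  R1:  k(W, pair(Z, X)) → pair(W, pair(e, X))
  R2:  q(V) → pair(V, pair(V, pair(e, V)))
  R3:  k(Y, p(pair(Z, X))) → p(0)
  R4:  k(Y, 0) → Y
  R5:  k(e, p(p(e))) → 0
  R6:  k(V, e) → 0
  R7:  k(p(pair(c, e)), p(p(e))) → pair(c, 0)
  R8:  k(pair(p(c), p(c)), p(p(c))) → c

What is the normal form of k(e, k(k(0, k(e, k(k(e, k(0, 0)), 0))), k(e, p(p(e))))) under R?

1. k(e, k(k(0, k(e, k(k(e, k(0, 0)), 0))), k(e, p(p(e)))))  →  k(e, k(k(0, k(e, k(e, k(0, 0)))), k(e, p(p(e)))))   [R4 at 2.1.2.2]
2. k(e, k(k(0, k(e, k(e, k(0, 0)))), k(e, p(p(e)))))  →  k(e, k(k(0, k(e, k(e, 0))), k(e, p(p(e)))))   [R4 at 2.1.2.2.2]
3. k(e, k(k(0, k(e, k(e, 0))), k(e, p(p(e)))))  →  k(e, k(k(0, k(e, e)), k(e, p(p(e)))))   [R4 at 2.1.2.2]
4. k(e, k(k(0, k(e, e)), k(e, p(p(e)))))  →  k(e, k(k(0, 0), k(e, p(p(e)))))   [R6 at 2.1.2]
5. k(e, k(k(0, 0), k(e, p(p(e)))))  →  k(e, k(0, k(e, p(p(e)))))   [R4 at 2.1]
6. k(e, k(0, k(e, p(p(e)))))  →  k(e, k(0, 0))   [R5 at 2.2]
7. k(e, k(0, 0))  →  k(e, 0)   [R4 at 2]
8. k(e, 0)  →  e   [R4 at ε]

e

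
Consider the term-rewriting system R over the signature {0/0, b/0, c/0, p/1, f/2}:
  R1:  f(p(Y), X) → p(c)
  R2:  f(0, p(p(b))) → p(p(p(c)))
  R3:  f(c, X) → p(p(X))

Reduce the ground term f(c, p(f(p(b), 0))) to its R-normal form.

1. f(c, p(f(p(b), 0)))  →  p(p(p(f(p(b), 0))))   [R3 at ε]
2. p(p(p(f(p(b), 0))))  →  p(p(p(p(c))))   [R1 at 1.1.1]

p(p(p(p(c))))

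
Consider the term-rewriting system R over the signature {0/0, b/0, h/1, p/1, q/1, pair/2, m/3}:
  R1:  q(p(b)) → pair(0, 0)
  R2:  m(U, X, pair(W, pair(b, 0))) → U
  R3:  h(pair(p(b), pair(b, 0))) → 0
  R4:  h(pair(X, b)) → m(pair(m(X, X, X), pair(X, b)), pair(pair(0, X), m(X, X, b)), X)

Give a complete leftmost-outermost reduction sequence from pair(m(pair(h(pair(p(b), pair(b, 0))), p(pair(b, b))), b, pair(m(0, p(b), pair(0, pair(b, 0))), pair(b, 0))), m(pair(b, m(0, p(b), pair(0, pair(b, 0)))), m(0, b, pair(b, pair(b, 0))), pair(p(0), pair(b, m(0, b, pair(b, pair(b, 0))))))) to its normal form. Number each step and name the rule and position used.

pair(pair(0, p(pair(b, b))), pair(b, 0))

1. pair(m(pair(h(pair(p(b), pair(b, 0))), p(pair(b, b))), b, pair(m(0, p(b), pair(0, pair(b, 0))), pair(b, 0))), m(pair(b, m(0, p(b), pair(0, pair(b, 0)))), m(0, b, pair(b, pair(b, 0))), pair(p(0), pair(b, m(0, b, pair(b, pair(b, 0)))))))  →  pair(pair(h(pair(p(b), pair(b, 0))), p(pair(b, b))), m(pair(b, m(0, p(b), pair(0, pair(b, 0)))), m(0, b, pair(b, pair(b, 0))), pair(p(0), pair(b, m(0, b, pair(b, pair(b, 0)))))))   [R2 at 1]
2. pair(pair(h(pair(p(b), pair(b, 0))), p(pair(b, b))), m(pair(b, m(0, p(b), pair(0, pair(b, 0)))), m(0, b, pair(b, pair(b, 0))), pair(p(0), pair(b, m(0, b, pair(b, pair(b, 0)))))))  →  pair(pair(0, p(pair(b, b))), m(pair(b, m(0, p(b), pair(0, pair(b, 0)))), m(0, b, pair(b, pair(b, 0))), pair(p(0), pair(b, m(0, b, pair(b, pair(b, 0)))))))   [R3 at 1.1]
3. pair(pair(0, p(pair(b, b))), m(pair(b, m(0, p(b), pair(0, pair(b, 0)))), m(0, b, pair(b, pair(b, 0))), pair(p(0), pair(b, m(0, b, pair(b, pair(b, 0)))))))  →  pair(pair(0, p(pair(b, b))), m(pair(b, 0), m(0, b, pair(b, pair(b, 0))), pair(p(0), pair(b, m(0, b, pair(b, pair(b, 0)))))))   [R2 at 2.1.2]
4. pair(pair(0, p(pair(b, b))), m(pair(b, 0), m(0, b, pair(b, pair(b, 0))), pair(p(0), pair(b, m(0, b, pair(b, pair(b, 0)))))))  →  pair(pair(0, p(pair(b, b))), m(pair(b, 0), 0, pair(p(0), pair(b, m(0, b, pair(b, pair(b, 0)))))))   [R2 at 2.2]
5. pair(pair(0, p(pair(b, b))), m(pair(b, 0), 0, pair(p(0), pair(b, m(0, b, pair(b, pair(b, 0)))))))  →  pair(pair(0, p(pair(b, b))), m(pair(b, 0), 0, pair(p(0), pair(b, 0))))   [R2 at 2.3.2.2]
6. pair(pair(0, p(pair(b, b))), m(pair(b, 0), 0, pair(p(0), pair(b, 0))))  →  pair(pair(0, p(pair(b, b))), pair(b, 0))   [R2 at 2]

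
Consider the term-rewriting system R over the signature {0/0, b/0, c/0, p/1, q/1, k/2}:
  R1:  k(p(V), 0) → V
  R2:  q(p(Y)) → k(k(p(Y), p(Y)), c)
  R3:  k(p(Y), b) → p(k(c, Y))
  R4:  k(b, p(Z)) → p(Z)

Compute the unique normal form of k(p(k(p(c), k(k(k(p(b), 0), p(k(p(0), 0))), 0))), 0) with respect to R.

c

1. k(p(k(p(c), k(k(k(p(b), 0), p(k(p(0), 0))), 0))), 0)  →  k(p(c), k(k(k(p(b), 0), p(k(p(0), 0))), 0))   [R1 at ε]
2. k(p(c), k(k(k(p(b), 0), p(k(p(0), 0))), 0))  →  k(p(c), k(k(b, p(k(p(0), 0))), 0))   [R1 at 2.1.1]
3. k(p(c), k(k(b, p(k(p(0), 0))), 0))  →  k(p(c), k(p(k(p(0), 0)), 0))   [R4 at 2.1]
4. k(p(c), k(p(k(p(0), 0)), 0))  →  k(p(c), k(p(0), 0))   [R1 at 2]
5. k(p(c), k(p(0), 0))  →  k(p(c), 0)   [R1 at 2]
6. k(p(c), 0)  →  c   [R1 at ε]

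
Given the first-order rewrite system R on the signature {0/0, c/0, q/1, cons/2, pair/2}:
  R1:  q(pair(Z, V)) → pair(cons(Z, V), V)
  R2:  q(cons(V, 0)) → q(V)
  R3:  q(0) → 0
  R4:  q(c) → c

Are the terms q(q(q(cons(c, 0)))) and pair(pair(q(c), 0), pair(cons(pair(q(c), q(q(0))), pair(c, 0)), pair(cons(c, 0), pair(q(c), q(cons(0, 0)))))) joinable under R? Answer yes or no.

no — NF(t₁) = c, NF(t₂) = pair(pair(c, 0), pair(cons(pair(c, 0), pair(c, 0)), pair(cons(c, 0), pair(c, 0))))

Reduce t₁ = q(q(q(cons(c, 0)))):
1. q(q(q(cons(c, 0))))  →  q(q(q(c)))   [R2 at 1.1]
2. q(q(q(c)))  →  q(q(c))   [R4 at 1.1]
3. q(q(c))  →  q(c)   [R4 at 1]
4. q(c)  →  c   [R4 at ε]

Reduce t₂ = pair(pair(q(c), 0), pair(cons(pair(q(c), q(q(0))), pair(c, 0)), pair(cons(c, 0), pair(q(c), q(cons(0, 0)))))):
1. pair(pair(q(c), 0), pair(cons(pair(q(c), q(q(0))), pair(c, 0)), pair(cons(c, 0), pair(q(c), q(cons(0, 0))))))  →  pair(pair(c, 0), pair(cons(pair(q(c), q(q(0))), pair(c, 0)), pair(cons(c, 0), pair(q(c), q(cons(0, 0))))))   [R4 at 1.1]
2. pair(pair(c, 0), pair(cons(pair(q(c), q(q(0))), pair(c, 0)), pair(cons(c, 0), pair(q(c), q(cons(0, 0))))))  →  pair(pair(c, 0), pair(cons(pair(c, q(q(0))), pair(c, 0)), pair(cons(c, 0), pair(q(c), q(cons(0, 0))))))   [R4 at 2.1.1.1]
3. pair(pair(c, 0), pair(cons(pair(c, q(q(0))), pair(c, 0)), pair(cons(c, 0), pair(q(c), q(cons(0, 0))))))  →  pair(pair(c, 0), pair(cons(pair(c, q(0)), pair(c, 0)), pair(cons(c, 0), pair(q(c), q(cons(0, 0))))))   [R3 at 2.1.1.2.1]
4. pair(pair(c, 0), pair(cons(pair(c, q(0)), pair(c, 0)), pair(cons(c, 0), pair(q(c), q(cons(0, 0))))))  →  pair(pair(c, 0), pair(cons(pair(c, 0), pair(c, 0)), pair(cons(c, 0), pair(q(c), q(cons(0, 0))))))   [R3 at 2.1.1.2]
5. pair(pair(c, 0), pair(cons(pair(c, 0), pair(c, 0)), pair(cons(c, 0), pair(q(c), q(cons(0, 0))))))  →  pair(pair(c, 0), pair(cons(pair(c, 0), pair(c, 0)), pair(cons(c, 0), pair(c, q(cons(0, 0))))))   [R4 at 2.2.2.1]
6. pair(pair(c, 0), pair(cons(pair(c, 0), pair(c, 0)), pair(cons(c, 0), pair(c, q(cons(0, 0))))))  →  pair(pair(c, 0), pair(cons(pair(c, 0), pair(c, 0)), pair(cons(c, 0), pair(c, q(0)))))   [R2 at 2.2.2.2]
7. pair(pair(c, 0), pair(cons(pair(c, 0), pair(c, 0)), pair(cons(c, 0), pair(c, q(0)))))  →  pair(pair(c, 0), pair(cons(pair(c, 0), pair(c, 0)), pair(cons(c, 0), pair(c, 0))))   [R3 at 2.2.2.2]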